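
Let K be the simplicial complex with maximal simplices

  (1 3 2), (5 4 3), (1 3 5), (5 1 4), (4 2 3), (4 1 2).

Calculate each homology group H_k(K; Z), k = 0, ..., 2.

H_0 ≅ Z,  H_1 = 0,  H_2 ≅ Z.

Fix the vertex order 1 < 2 < 3 < 4 < 5 and write every simplex with vertices in increasing order. Then dim K = 2 and the simplices of K are:

  0-simplices (5): [1], [2], [3], [4], [5]
  1-simplices (9): [1,2], [1,3], [1,4], [1,5], [2,3], [2,4], [3,4], [3,5], [4,5]
  2-simplices (6): [1,2,3], [1,2,4], [1,3,5], [1,4,5], [2,3,4], [3,4,5]

so the chain groups are C_0 ≅ Z^5, C_1 ≅ Z^9, C_2 ≅ Z^6.

The boundary map ∂_1: C_1 → C_0 sends each edge [p,q] (with p < q) to q − p.
The 5×9 boundary matrix has rank 4 and Smith normal form diag(1,1,1,1).

∂_2: C_2 → C_1 acts by ∂[p,q,r] = [q,r] − [p,r] + [p,q]. For instance
  ∂[1,3,5] = [3,5] − [1,5] + [1,3],
  ∂[1,2,4] = [2,4] − [1,4] + [1,2].
The 9×6 boundary matrix has rank 5 and Smith normal form diag(1,1,1,1,1).

Now H_k = ker ∂_k / im ∂_{k+1}, so:

  H_0: rank C_0 − rank ∂_1 = 5 − 4 = 1, and the invariant factors of ∂_1 are all 1, so H_0 ≅ Z.
  H_1: rank ker ∂_1 − rank ∂_2 = (9 − 4) − 5 = 0, and the invariant factors of ∂_2 are all 1, so H_1 ≅ 0.
  H_2: rank ker ∂_2 − rank ∂_3 = (6 − 5) − 0 = 1, and there is no ∂_3, so H_2 ≅ Z.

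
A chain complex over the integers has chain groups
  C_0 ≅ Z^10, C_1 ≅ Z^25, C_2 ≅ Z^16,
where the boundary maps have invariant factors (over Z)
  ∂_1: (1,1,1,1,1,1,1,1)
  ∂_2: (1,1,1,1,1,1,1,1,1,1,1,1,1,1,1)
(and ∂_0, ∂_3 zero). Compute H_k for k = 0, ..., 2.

H_0 ≅ Z^2,  H_1 ≅ Z^2,  H_2 ≅ Z.

H_0: b_0 = 10 − 0 − 8 = 2; torsion from ∂_1 factors > 1: none. So H_0 ≅ Z^2.
H_1: b_1 = 25 − 8 − 15 = 2; torsion from ∂_2 factors > 1: none. So H_1 ≅ Z^2.
H_2: b_2 = 16 − 15 − 0 = 1; torsion from ∂_3 factors > 1: none. So H_2 ≅ Z.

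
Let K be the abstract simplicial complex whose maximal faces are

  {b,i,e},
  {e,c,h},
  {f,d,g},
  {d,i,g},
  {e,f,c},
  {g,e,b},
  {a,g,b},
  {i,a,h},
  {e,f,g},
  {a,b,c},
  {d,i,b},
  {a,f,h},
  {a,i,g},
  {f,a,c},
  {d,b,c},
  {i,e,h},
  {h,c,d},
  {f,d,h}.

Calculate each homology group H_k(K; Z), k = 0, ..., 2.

Take the total order a < b < c < d < e < f < g < h < i on the vertex set. Then K (dimension 2) consists of the simplices:

  0-simplices (9): a, b, c, d, e, f, g, h, i
  1-simplices (27): ab, ac, af, ag, ah, ai, bc, bd, be, bg, bi, cd, ce, cf, ch, df, dg, dh, di, ef, eg, eh, ei, fg, fh, gi, hi
  2-simplices (18): abc, abg, acf, afh, agi, ahi, bcd, bdi, beg, bei, cdh, cef, ceh, dfg, dfh, dgi, efg, ehi

giving chain groups C_0 ≅ Z^9, C_1 ≅ Z^27, C_2 ≅ Z^18.

∂_1: C_1 → C_0 maps an edge to its endpoints' difference, ∂[p,q] = q − p. For instance
  ∂ag = g − a.
As a 9×27 matrix over Z this has rank 8, with invariant factors (1,1,1,1,1,1,1,1).

Boundary ∂_2: C_2 → C_1 sends each 2-simplex [p,q,r] to [q,r] − [p,r] + [p,q]. For instance
  ∂ceh = eh − ch + ce,
  ∂bdi = di − bi + bd.
The resulting 27×18 matrix has rank 18, and its Smith normal form has invariant factors (1,1,1,1,1,1,1,1,1,1,1,1,1,1,1,1,1,2).

Now H_k = ker ∂_k / im ∂_{k+1}, so:

  H_0: rank C_0 − rank ∂_1 = 9 − 8 = 1, and the invariant factors of ∂_1 are all 1, so H_0 ≅ Z.
  H_1: rank ker ∂_1 − rank ∂_2 = (27 − 8) − 18 = 1, and ∂_2 has invariant factor 2 > 1, so H_1 ≅ Z × Z/2.
  H_2: rank ker ∂_2 − rank ∂_3 = (18 − 18) − 0 = 0, and there is no ∂_3, so H_2 ≅ 0.

As a check, the Euler characteristic is 9 − 27 + 18 = 0, which agrees with 1 − 1 + 0 = 0.
(K is a triangulation of the Klein bottle.)

H_0 = Z,  H_1 = Z × Z/2,  H_2 = 0.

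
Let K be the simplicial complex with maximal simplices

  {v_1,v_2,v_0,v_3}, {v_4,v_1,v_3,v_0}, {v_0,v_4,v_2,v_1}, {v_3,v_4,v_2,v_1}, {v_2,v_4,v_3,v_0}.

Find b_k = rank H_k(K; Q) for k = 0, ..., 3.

b_0 = 1, b_1 = 0, b_2 = 0, b_3 = 1.

We work with the vertex ordering v_0 < v_1 < v_2 < v_3 < v_4. The simplices of K, each written with vertices in increasing order, are:

  0-simplices (5): [v_0], [v_1], [v_2], [v_3], [v_4]
  1-simplices (10): [v_0,v_1], [v_0,v_2], [v_0,v_3], [v_0,v_4], [v_1,v_2], [v_1,v_3], [v_1,v_4], [v_2,v_3], [v_2,v_4], [v_3,v_4]
  2-simplices (10): [v_0,v_1,v_2], [v_0,v_1,v_3], [v_0,v_1,v_4], [v_0,v_2,v_3], [v_0,v_2,v_4], [v_0,v_3,v_4], [v_1,v_2,v_3], [v_1,v_2,v_4], [v_1,v_3,v_4], [v_2,v_3,v_4]
  3-simplices (5): [v_0,v_1,v_2,v_3], [v_0,v_1,v_2,v_4], [v_0,v_1,v_3,v_4], [v_0,v_2,v_3,v_4], [v_1,v_2,v_3,v_4]

so the chain groups are C_0 ≅ Z^5, C_1 ≅ Z^10, C_2 ≅ Z^10, C_3 ≅ Z^5.

Boundary ∂_1: C_1 → C_0 sends each edge [p,q] (with p < q) to q − p.
This gives a 5×10 integer matrix of rank 4; reducing to Smith normal form yields diagonal entries (1,1,1,1).

The boundary map ∂_2: C_2 → C_1 acts by ∂[p,q,r] = [q,r] − [p,r] + [p,q]. For instance
  ∂[v_0,v_1,v_3] = [v_1,v_3] − [v_0,v_3] + [v_0,v_1],
  ∂[v_0,v_1,v_2] = [v_1,v_2] − [v_0,v_2] + [v_0,v_1].
The resulting 10×10 matrix has rank 6, and its Smith normal form has invariant factors (1,1,1,1,1,1).

The boundary map ∂_3: C_3 → C_2 sends each 3-simplex σ to the alternating sum Σ_i (−1)^i (σ with its i-th vertex removed). For instance
  ∂[v_0,v_1,v_2,v_4] = [v_1,v_2,v_4] − [v_0,v_2,v_4] + [v_0,v_1,v_4] − [v_0,v_1,v_2],
  ∂[v_0,v_1,v_3,v_4] = [v_1,v_3,v_4] − [v_0,v_3,v_4] + [v_0,v_1,v_4] − [v_0,v_1,v_3].
As a 10×5 matrix over Z this has rank 4, with invariant factors (1,1,1,1).

Reading off H_k = ker ∂_k / im ∂_{k+1}:

  H_0: rank C_0 − rank ∂_1 = 5 − 4 = 1, and the invariant factors of ∂_1 are all 1, so H_0 = Z.
  H_1: rank ker ∂_1 − rank ∂_2 = (10 − 4) − 6 = 0, and the invariant factors of ∂_2 are all 1, so H_1 = 0.
  H_2: rank ker ∂_2 − rank ∂_3 = (10 − 6) − 4 = 0, and the invariant factors of ∂_3 are all 1, so H_2 = 0.
  H_3: rank ker ∂_3 − rank ∂_4 = (5 − 4) − 0 = 1, and there is no ∂_4, so H_3 = Z.

Hence the Betti numbers are b_0 = 1, b_1 = 0, b_2 = 0, b_3 = 1.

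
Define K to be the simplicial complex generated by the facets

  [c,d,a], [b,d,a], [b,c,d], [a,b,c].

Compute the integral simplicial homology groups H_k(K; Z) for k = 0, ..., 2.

K has 4 vertices, 6 edges, 4 triangles.
rank ∂_0 = 0, rank ∂_1 = 3 ⇒ b_0 = 4 − 0 − 3 = 1; all invariant factors of ∂_1 are 1 so no torsion. So H_0 = Z.
rank ∂_1 = 3, rank ∂_2 = 3 ⇒ b_1 = 6 − 3 − 3 = 0; all invariant factors of ∂_2 are 1 so no torsion. So H_1 = 0.
rank ∂_2 = 3, rank ∂_3 = 0 ⇒ b_2 = 4 − 3 − 0 = 1. So H_2 = Z.

H_0 = Z,  H_1 = 0,  H_2 = Z.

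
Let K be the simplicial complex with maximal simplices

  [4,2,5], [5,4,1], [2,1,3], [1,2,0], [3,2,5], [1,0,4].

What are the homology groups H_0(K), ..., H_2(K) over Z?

K has 6 vertices, 12 edges, 6 triangles.
rank ∂_0 = 0, rank ∂_1 = 5 ⇒ b_0 = 6 − 0 − 5 = 1; all invariant factors of ∂_1 are 1 so no torsion. So H_0 = Z.
rank ∂_1 = 5, rank ∂_2 = 6 ⇒ b_1 = 12 − 5 − 6 = 1; all invariant factors of ∂_2 are 1 so no torsion. So H_1 = Z.
rank ∂_2 = 6, rank ∂_3 = 0 ⇒ b_2 = 6 − 6 − 0 = 0. So H_2 = 0.

H_0 = Z,  H_1 = Z,  H_2 = 0.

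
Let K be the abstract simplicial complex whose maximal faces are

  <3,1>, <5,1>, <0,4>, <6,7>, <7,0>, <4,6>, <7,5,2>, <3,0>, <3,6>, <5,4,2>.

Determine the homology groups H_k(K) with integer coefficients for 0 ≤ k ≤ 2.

H_0 ≅ Z,  H_1 ≅ Z^4,  H_2 = 0.

Fix the vertex order 0 < 1 < 2 < 3 < 4 < 5 < 6 < 7 and write every simplex with vertices in increasing order. Then dim K = 2 and the simplices of K are:

  0-simplices (8): [0], [1], [2], [3], [4], [5], [6], [7]
  1-simplices (13): [0,3], [0,4], [0,7], [1,3], [1,5], [2,4], [2,5], [2,7], [3,6], [4,5], [4,6], [5,7], [6,7]
  2-simplices (2): [2,4,5], [2,5,7]

giving chain groups C_0 ≅ Z^8, C_1 ≅ Z^13, C_2 ≅ Z^2.

The boundary map ∂_1: C_1 → C_0 sends each edge [p,q] (with p < q) to q − p. For instance
  ∂[2,7] = [7] − [2].
The resulting 8×13 matrix has rank 7, and its Smith normal form has invariant factors (1,1,1,1,1,1,1).

∂_2: C_2 → C_1 acts by ∂[p,q,r] = [q,r] − [p,r] + [p,q]. For instance
  ∂[2,5,7] = [5,7] − [2,7] + [2,5],
  ∂[2,4,5] = [4,5] − [2,5] + [2,4].
As a 13×2 matrix over Z this has rank 2, with invariant factors (1,1).

From H_k ≅ ker(∂_k) / im(∂_{k+1}) we obtain:

  H_0: rank C_0 − rank ∂_1 = 8 − 7 = 1, and the invariant factors of ∂_1 are all 1, so H_0 ≅ Z.
  H_1: rank ker ∂_1 − rank ∂_2 = (13 − 7) − 2 = 4, and the invariant factors of ∂_2 are all 1, so H_1 ≅ Z^4.
  H_2: rank ker ∂_2 − rank ∂_3 = (2 − 2) − 0 = 0, and there is no ∂_3, so H_2 ≅ 0.

As a check, the Euler characteristic is 8 − 13 + 2 = -3, which agrees with 1 − 4 + 0 = -3.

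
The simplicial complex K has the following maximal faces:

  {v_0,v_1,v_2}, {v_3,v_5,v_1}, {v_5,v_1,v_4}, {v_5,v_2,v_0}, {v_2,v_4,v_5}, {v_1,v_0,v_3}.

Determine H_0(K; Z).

H_0 ≅ Z.

Order the vertices as v_0 < v_1 < v_2 < v_3 < v_4 < v_5. Listing each simplex with vertices in this order, K has dimension 2 with simplices:

  0-simplices (6): [v_0], [v_1], [v_2], [v_3], [v_4], [v_5]
  1-simplices (12): [v_0,v_1], [v_0,v_2], [v_0,v_3], [v_0,v_5], [v_1,v_2], [v_1,v_3], [v_1,v_4], [v_1,v_5], [v_2,v_4], [v_2,v_5], [v_3,v_5], [v_4,v_5]
  2-simplices (6): [v_0,v_1,v_2], [v_0,v_1,v_3], [v_0,v_2,v_5], [v_1,v_3,v_5], [v_1,v_4,v_5], [v_2,v_4,v_5]

giving chain groups C_0 ≅ Z^6, C_1 ≅ Z^12, C_2 ≅ Z^6.

∂_1: C_1 → C_0 maps an edge to its endpoints' difference, ∂[p,q] = q − p. For instance
  ∂[v_1,v_2] = [v_2] − [v_1].
As a 6×12 matrix over Z this has rank 5, with invariant factors (1,1,1,1,1).

Boundary ∂_2: C_2 → C_1 sends each 2-simplex [p,q,r] to [q,r] − [p,r] + [p,q]. For instance
  ∂[v_1,v_3,v_5] = [v_3,v_5] − [v_1,v_5] + [v_1,v_3],
  ∂[v_1,v_4,v_5] = [v_4,v_5] − [v_1,v_5] + [v_1,v_4].
The resulting 12×6 matrix has rank 6, and its Smith normal form has invariant factors (1,1,1,1,1,1).

From H_k ≅ ker(∂_k) / im(∂_{k+1}) we obtain:

  H_0: rank C_0 − rank ∂_1 = 6 − 5 = 1, and the invariant factors of ∂_1 are all 1, so H_0 = Z.

(K is a triangulation of the cylinder S^1 x I.)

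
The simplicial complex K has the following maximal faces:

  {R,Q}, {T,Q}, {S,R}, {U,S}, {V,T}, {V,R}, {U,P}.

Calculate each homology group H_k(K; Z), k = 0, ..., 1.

H_0 ≅ Z,  H_1 ≅ Z.

Fix the vertex order P < Q < R < S < T < U < V and write every simplex with vertices in increasing order. Then dim K = 1 and the simplices of K are:

  0-simplices (7): P, Q, R, S, T, U, V
  1-simplices (7): PU, QR, QT, RS, RV, SU, TV

Hence C_0 ≅ Z^7, C_1 ≅ Z^7.

Boundary ∂_1: C_1 → C_0 sends each edge [p,q] (with p < q) to q − p. For instance
  ∂RV = V − R.
As a 7×7 matrix over Z this has rank 6, with invariant factors (1,1,1,1,1,1).

Reading off H_k = ker ∂_k / im ∂_{k+1}:

  H_0: rank C_0 − rank ∂_1 = 7 − 6 = 1, and the invariant factors of ∂_1 are all 1, so H_0 = Z.
  H_1: rank ker ∂_1 − rank ∂_2 = (7 − 6) − 0 = 1, and there is no ∂_2, so H_1 = Z.

As a check, the Euler characteristic is 7 − 7 = 0, which agrees with 1 − 1 = 0.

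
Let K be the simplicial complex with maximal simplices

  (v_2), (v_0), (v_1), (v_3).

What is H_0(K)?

H_0 = Z^4.

K has 4 vertices.
rank ∂_0 = 0, rank ∂_1 = 0 ⇒ b_0 = 4 − 0 − 0 = 4. So H_0 = Z^4.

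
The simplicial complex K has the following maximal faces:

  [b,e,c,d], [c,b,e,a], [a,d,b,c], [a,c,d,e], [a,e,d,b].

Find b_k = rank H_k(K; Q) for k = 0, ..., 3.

Order the vertices as a < b < c < d < e. Listing each simplex with vertices in this order, K has dimension 3 with simplices:

  0-simplices (5): a, b, c, d, e
  1-simplices (10): ab, ac, ad, ae, bc, bd, be, cd, ce, de
  2-simplices (10): abc, abd, abe, acd, ace, ade, bcd, bce, bde, cde
  3-simplices (5): abcd, abce, abde, acde, bcde

Hence C_0 ≅ Z^5, C_1 ≅ Z^10, C_2 ≅ Z^10, C_3 ≅ Z^5.

Boundary ∂_1: C_1 → C_0 sends each edge [p,q] (with p < q) to q − p. For instance
  ∂ae = e − a.
As a 5×10 matrix over Z this has rank 4, with invariant factors (1,1,1,1).

Boundary ∂_2: C_2 → C_1 sends each 2-simplex [p,q,r] to [q,r] − [p,r] + [p,q]. For instance
  ∂bce = ce − be + bc,
  ∂bcd = cd − bd + bc.
This gives a 10×10 integer matrix of rank 6; reducing to Smith normal form yields diagonal entries (1,1,1,1,1,1).

Boundary ∂_3: C_3 → C_2 sends each 3-simplex σ to the alternating sum Σ_i (−1)^i (σ with its i-th vertex removed). For instance
  ∂abce = bce − ace + abe − abc,
  ∂abde = bde − ade + abe − abd.
As a 10×5 matrix over Z this has rank 4, with invariant factors (1,1,1,1).

Computing H_k = (kernel of ∂_k) / (image of ∂_{k+1}):

  H_0: rank C_0 − rank ∂_1 = 5 − 4 = 1, and the invariant factors of ∂_1 are all 1, so H_0 = Z.
  H_1: rank ker ∂_1 − rank ∂_2 = (10 − 4) − 6 = 0, and the invariant factors of ∂_2 are all 1, so H_1 = 0.
  H_2: rank ker ∂_2 − rank ∂_3 = (10 − 6) − 4 = 0, and the invariant factors of ∂_3 are all 1, so H_2 = 0.
  H_3: rank ker ∂_3 − rank ∂_4 = (5 − 4) − 0 = 1, and there is no ∂_4, so H_3 = Z.

As a check, the Euler characteristic is 5 − 10 + 10 − 5 = 0, which agrees with 1 − 0 + 0 − 1 = 0.

Hence the Betti numbers are b_0 = 1, b_1 = 0, b_2 = 0, b_3 = 1.

b_0 = 1, b_1 = 0, b_2 = 0, b_3 = 1.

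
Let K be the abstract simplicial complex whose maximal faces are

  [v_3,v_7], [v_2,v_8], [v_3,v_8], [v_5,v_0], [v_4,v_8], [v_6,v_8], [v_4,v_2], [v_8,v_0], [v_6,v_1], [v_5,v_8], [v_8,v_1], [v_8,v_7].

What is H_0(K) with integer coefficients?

Fix the vertex order v_0 < v_1 < v_2 < v_3 < v_4 < v_5 < v_6 < v_7 < v_8 and write every simplex with vertices in increasing order. Then dim K = 1 and the simplices of K are:

  0-simplices (9): [v_0], [v_1], [v_2], [v_3], [v_4], [v_5], [v_6], [v_7], [v_8]
  1-simplices (12): [v_0,v_5], [v_0,v_8], [v_1,v_6], [v_1,v_8], [v_2,v_4], [v_2,v_8], [v_3,v_7], [v_3,v_8], [v_4,v_8], [v_5,v_8], [v_6,v_8], [v_7,v_8]

so the chain groups are C_0 ≅ Z^9, C_1 ≅ Z^12.

The boundary map ∂_1: C_1 → C_0 is given by ∂[p,q] = [q] − [p]. For instance
  ∂[v_7,v_8] = [v_8] − [v_7].
This gives a 9×12 integer matrix of rank 8; reducing to Smith normal form yields diagonal entries (1,1,1,1,1,1,1,1).

From H_k ≅ ker(∂_k) / im(∂_{k+1}) we obtain:

  H_0: rank C_0 − rank ∂_1 = 9 − 8 = 1, and the invariant factors of ∂_1 are all 1, so H_0 = Z.

H_0 = Z.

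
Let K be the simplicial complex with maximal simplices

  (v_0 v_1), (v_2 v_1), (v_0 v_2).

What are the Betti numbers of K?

b_0 = 1, b_1 = 1.

Take the total order v_0 < v_1 < v_2 on the vertex set. Then K (dimension 1) consists of the simplices:

  0-simplices (3): [v_0], [v_1], [v_2]
  1-simplices (3): [v_0,v_1], [v_0,v_2], [v_1,v_2]

Hence C_0 ≅ Z^3, C_1 ≅ Z^3.

∂_1: C_1 → C_0 is given by ∂[p,q] = [q] − [p].
The 3×3 boundary matrix has rank 2 and Smith normal form diag(1,1).

Now H_k = ker ∂_k / im ∂_{k+1}, so:

  H_0: rank C_0 − rank ∂_1 = 3 − 2 = 1, and the invariant factors of ∂_1 are all 1, so H_0 = Z.
  H_1: rank ker ∂_1 − rank ∂_2 = (3 − 2) − 0 = 1, and there is no ∂_2, so H_1 = Z.

As a check, the Euler characteristic is 3 − 3 = 0, which agrees with 1 − 1 = 0.

Hence the Betti numbers are b_0 = 1, b_1 = 1.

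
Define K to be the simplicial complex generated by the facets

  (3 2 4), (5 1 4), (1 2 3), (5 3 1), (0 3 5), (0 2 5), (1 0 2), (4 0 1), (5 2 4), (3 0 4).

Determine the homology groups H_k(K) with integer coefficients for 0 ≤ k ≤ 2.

H_0 ≅ Z,  H_1 ≅ Z/2,  H_2 = 0.

We work with the vertex ordering 0 < 1 < 2 < 3 < 4 < 5. The simplices of K, each written with vertices in increasing order, are:

  0-simplices (6): [0], [1], [2], [3], [4], [5]
  1-simplices (15): [0,1], [0,2], [0,3], [0,4], [0,5], [1,2], [1,3], [1,4], [1,5], [2,3], [2,4], [2,5], [3,4], [3,5], [4,5]
  2-simplices (10): [0,1,2], [0,1,4], [0,2,5], [0,3,4], [0,3,5], [1,2,3], [1,3,5], [1,4,5], [2,3,4], [2,4,5]

giving chain groups C_0 ≅ Z^6, C_1 ≅ Z^15, C_2 ≅ Z^10.

The boundary map ∂_1: C_1 → C_0 is given by ∂[p,q] = [q] − [p]. For instance
  ∂[2,3] = [3] − [2].
The resulting 6×15 matrix has rank 5, and its Smith normal form has invariant factors (1,1,1,1,1).

Boundary ∂_2: C_2 → C_1 sends each 2-simplex [p,q,r] to [q,r] − [p,r] + [p,q]. For instance
  ∂[0,3,5] = [3,5] − [0,5] + [0,3],
  ∂[0,1,2] = [1,2] − [0,2] + [0,1].
The 15×10 boundary matrix has rank 10 and Smith normal form diag(1,1,1,1,1,1,1,1,1,2).

Computing H_k = (kernel of ∂_k) / (image of ∂_{k+1}):

  H_0: rank C_0 − rank ∂_1 = 6 − 5 = 1, and the invariant factors of ∂_1 are all 1, so H_0 ≅ Z.
  H_1: rank ker ∂_1 − rank ∂_2 = (15 − 5) − 10 = 0, and ∂_2 has invariant factor 2 > 1, so H_1 ≅ Z/2.
  H_2: rank ker ∂_2 − rank ∂_3 = (10 − 10) − 0 = 0, and there is no ∂_3, so H_2 ≅ 0.

As a check, the Euler characteristic is 6 − 15 + 10 = 1, which agrees with 1 − 0 + 0 = 1.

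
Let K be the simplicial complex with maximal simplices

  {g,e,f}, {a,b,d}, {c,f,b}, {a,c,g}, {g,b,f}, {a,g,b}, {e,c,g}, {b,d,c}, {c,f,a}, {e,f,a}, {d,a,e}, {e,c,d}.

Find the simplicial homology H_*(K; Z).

Fix the vertex order a < b < c < d < e < f < g and write every simplex with vertices in increasing order. Then dim K = 2 and the simplices of K are:

  0-simplices (7): a, b, c, d, e, f, g
  1-simplices (18): ab, ac, ad, ae, af, ag, bc, bd, bf, bg, cd, ce, cf, cg, de, ef, eg, fg
  2-simplices (12): abd, abg, acf, acg, ade, aef, bcd, bcf, bfg, cde, ceg, efg

giving chain groups C_0 ≅ Z^7, C_1 ≅ Z^18, C_2 ≅ Z^12.

Boundary ∂_1: C_1 → C_0 sends each edge [p,q] (with p < q) to q − p. For instance
  ∂cd = d − c.
As a 7×18 matrix over Z this has rank 6, with invariant factors (1,1,1,1,1,1).

Boundary ∂_2: C_2 → C_1 acts by ∂[p,q,r] = [q,r] − [p,r] + [p,q]. For instance
  ∂acg = cg − ag + ac,
  ∂aef = ef − af + ae.
As a 18×12 matrix over Z this has rank 12, with invariant factors (1,1,1,1,1,1,1,1,1,1,1,2).

Reading off H_k = ker ∂_k / im ∂_{k+1}:

  H_0: rank C_0 − rank ∂_1 = 7 − 6 = 1, and the invariant factors of ∂_1 are all 1, so H_0 = Z.
  H_1: rank ker ∂_1 − rank ∂_2 = (18 − 6) − 12 = 0, and ∂_2 has invariant factor 2 > 1, so H_1 = Z/2Z.
  H_2: rank ker ∂_2 − rank ∂_3 = (12 − 12) − 0 = 0, and there is no ∂_3, so H_2 = 0.

As a check, the Euler characteristic is 7 − 18 + 12 = 1, which agrees with 1 − 0 + 0 = 1.

H_0 = Z,  H_1 = Z/2Z,  H_2 = 0.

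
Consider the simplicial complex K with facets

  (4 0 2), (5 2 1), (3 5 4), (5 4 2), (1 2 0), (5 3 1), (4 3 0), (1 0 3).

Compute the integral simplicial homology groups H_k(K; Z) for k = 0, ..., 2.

H_0 = Z,  H_1 = 0,  H_2 = Z.

We work with the vertex ordering 0 < 1 < 2 < 3 < 4 < 5. The simplices of K, each written with vertices in increasing order, are:

  0-simplices (6): [0], [1], [2], [3], [4], [5]
  1-simplices (12): [0,1], [0,2], [0,3], [0,4], [1,2], [1,3], [1,5], [2,4], [2,5], [3,4], [3,5], [4,5]
  2-simplices (8): [0,1,2], [0,1,3], [0,2,4], [0,3,4], [1,2,5], [1,3,5], [2,4,5], [3,4,5]

so the chain groups are C_0 ≅ Z^6, C_1 ≅ Z^12, C_2 ≅ Z^8.

∂_1: C_1 → C_0 is given by ∂[p,q] = [q] − [p].
As a 6×12 matrix over Z this has rank 5, with invariant factors (1,1,1,1,1).

The boundary map ∂_2: C_2 → C_1 acts by ∂[p,q,r] = [q,r] − [p,r] + [p,q]. For instance
  ∂[1,2,5] = [2,5] − [1,5] + [1,2],
  ∂[2,4,5] = [4,5] − [2,5] + [2,4].
As a 12×8 matrix over Z this has rank 7, with invariant factors (1,1,1,1,1,1,1).

Reading off H_k = ker ∂_k / im ∂_{k+1}:

  H_0: rank C_0 − rank ∂_1 = 6 − 5 = 1, and the invariant factors of ∂_1 are all 1, so H_0 = Z.
  H_1: rank ker ∂_1 − rank ∂_2 = (12 − 5) − 7 = 0, and the invariant factors of ∂_2 are all 1, so H_1 = 0.
  H_2: rank ker ∂_2 − rank ∂_3 = (8 − 7) − 0 = 1, and there is no ∂_3, so H_2 = Z.

As a check, the Euler characteristic is 6 − 12 + 8 = 2, which agrees with 1 − 0 + 1 = 2.
(K is a triangulation of the 2-sphere S^2.)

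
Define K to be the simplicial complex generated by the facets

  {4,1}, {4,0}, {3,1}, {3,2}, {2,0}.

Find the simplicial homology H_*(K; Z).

H_0 ≅ Z,  H_1 ≅ Z.

Fix the vertex order 0 < 1 < 2 < 3 < 4 and write every simplex with vertices in increasing order. Then dim K = 1 and the simplices of K are:

  0-simplices (5): [0], [1], [2], [3], [4]
  1-simplices (5): [0,2], [0,4], [1,3], [1,4], [2,3]

so the chain groups are C_0 ≅ Z^5, C_1 ≅ Z^5.

∂_1: C_1 → C_0 maps an edge to its endpoints' difference, ∂[p,q] = q − p.
This gives a 5×5 integer matrix of rank 4; reducing to Smith normal form yields diagonal entries (1,1,1,1).

Reading off H_k = ker ∂_k / im ∂_{k+1}:

  H_0: rank C_0 − rank ∂_1 = 5 − 4 = 1, and the invariant factors of ∂_1 are all 1, so H_0 ≅ Z.
  H_1: rank ker ∂_1 − rank ∂_2 = (5 − 4) − 0 = 1, and there is no ∂_2, so H_1 ≅ Z.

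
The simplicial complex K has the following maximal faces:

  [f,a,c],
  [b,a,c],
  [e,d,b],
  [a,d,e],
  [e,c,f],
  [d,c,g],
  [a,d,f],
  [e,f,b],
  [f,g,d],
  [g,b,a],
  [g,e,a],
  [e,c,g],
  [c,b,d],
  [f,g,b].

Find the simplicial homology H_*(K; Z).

Fix the vertex order a < b < c < d < e < f < g and write every simplex with vertices in increasing order. Then dim K = 2 and the simplices of K are:

  0-simplices (7): a, b, c, d, e, f, g
  1-simplices (21): ab, ac, ad, ae, af, ag, bc, bd, be, bf, bg, cd, ce, cf, cg, de, df, dg, ef, eg, fg
  2-simplices (14): abc, abg, acf, ade, adf, aeg, bcd, bde, bef, bfg, cdg, cef, ceg, dfg

so the chain groups are C_0 ≅ Z^7, C_1 ≅ Z^21, C_2 ≅ Z^14.

∂_1: C_1 → C_0 maps an edge to its endpoints' difference, ∂[p,q] = q − p. For instance
  ∂df = f − d.
This gives a 7×21 integer matrix of rank 6; reducing to Smith normal form yields diagonal entries (1,1,1,1,1,1).

Boundary ∂_2: C_2 → C_1 maps a triangle to the signed sum of its edges. For instance
  ∂acf = cf − af + ac,
  ∂ade = de − ae + ad.
The 21×14 boundary matrix has rank 13 and Smith normal form diag(1,1,1,1,1,1,1,1,1,1,1,1,1).

From H_k ≅ ker(∂_k) / im(∂_{k+1}) we obtain:

  H_0: rank C_0 − rank ∂_1 = 7 − 6 = 1, and the invariant factors of ∂_1 are all 1, so H_0 = Z.
  H_1: rank ker ∂_1 − rank ∂_2 = (21 − 6) − 13 = 2, and the invariant factors of ∂_2 are all 1, so H_1 = Z^2.
  H_2: rank ker ∂_2 − rank ∂_3 = (14 − 13) − 0 = 1, and there is no ∂_3, so H_2 = Z.

H_0 ≅ Z,  H_1 ≅ Z^2,  H_2 ≅ Z.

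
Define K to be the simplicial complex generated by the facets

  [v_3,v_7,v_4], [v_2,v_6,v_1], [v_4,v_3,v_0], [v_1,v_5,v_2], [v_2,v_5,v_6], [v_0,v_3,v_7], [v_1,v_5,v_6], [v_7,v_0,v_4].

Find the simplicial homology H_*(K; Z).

We work with the vertex ordering v_0 < v_1 < v_2 < v_3 < v_4 < v_5 < v_6 < v_7. The simplices of K, each written with vertices in increasing order, are:

  0-simplices (8): [v_0], [v_1], [v_2], [v_3], [v_4], [v_5], [v_6], [v_7]
  1-simplices (12): [v_0,v_3], [v_0,v_4], [v_0,v_7], [v_1,v_2], [v_1,v_5], [v_1,v_6], [v_2,v_5], [v_2,v_6], [v_3,v_4], [v_3,v_7], [v_4,v_7], [v_5,v_6]
  2-simplices (8): [v_0,v_3,v_4], [v_0,v_3,v_7], [v_0,v_4,v_7], [v_1,v_2,v_5], [v_1,v_2,v_6], [v_1,v_5,v_6], [v_2,v_5,v_6], [v_3,v_4,v_7]

giving chain groups C_0 ≅ Z^8, C_1 ≅ Z^12, C_2 ≅ Z^8.

∂_1: C_1 → C_0 is given by ∂[p,q] = [q] − [p]. For instance
  ∂[v_5,v_6] = [v_6] − [v_5].
The 8×12 boundary matrix has rank 6 and Smith normal form diag(1,1,1,1,1,1).

Boundary ∂_2: C_2 → C_1 maps a triangle to the signed sum of its edges. For instance
  ∂[v_1,v_5,v_6] = [v_5,v_6] − [v_1,v_6] + [v_1,v_5],
  ∂[v_1,v_2,v_6] = [v_2,v_6] − [v_1,v_6] + [v_1,v_2].
As a 12×8 matrix over Z this has rank 6, with invariant factors (1,1,1,1,1,1).

Now H_k = ker ∂_k / im ∂_{k+1}, so:

  H_0: rank C_0 − rank ∂_1 = 8 − 6 = 2, and the invariant factors of ∂_1 are all 1, so H_0 = Z^2.
  H_1: rank ker ∂_1 − rank ∂_2 = (12 − 6) − 6 = 0, and the invariant factors of ∂_2 are all 1, so H_1 = 0.
  H_2: rank ker ∂_2 − rank ∂_3 = (8 − 6) − 0 = 2, and there is no ∂_3, so H_2 = Z^2.

H_0 = Z^2,  H_1 = 0,  H_2 = Z^2.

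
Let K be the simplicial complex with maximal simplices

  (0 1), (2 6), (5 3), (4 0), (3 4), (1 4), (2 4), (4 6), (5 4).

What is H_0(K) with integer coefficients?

H_0 = Z.

We work with the vertex ordering 0 < 1 < 2 < 3 < 4 < 5 < 6. The simplices of K, each written with vertices in increasing order, are:

  0-simplices (7): [0], [1], [2], [3], [4], [5], [6]
  1-simplices (9): [0,1], [0,4], [1,4], [2,4], [2,6], [3,4], [3,5], [4,5], [4,6]

giving chain groups C_0 ≅ Z^7, C_1 ≅ Z^9.

Boundary ∂_1: C_1 → C_0 maps an edge to its endpoints' difference, ∂[p,q] = q − p. For instance
  ∂[2,4] = [4] − [2].
This gives a 7×9 integer matrix of rank 6; reducing to Smith normal form yields diagonal entries (1,1,1,1,1,1).

Reading off H_k = ker ∂_k / im ∂_{k+1}:

  H_0: rank C_0 − rank ∂_1 = 7 − 6 = 1, and the invariant factors of ∂_1 are all 1, so H_0 = Z.

(K is a triangulation of a wedge of 3 circles.)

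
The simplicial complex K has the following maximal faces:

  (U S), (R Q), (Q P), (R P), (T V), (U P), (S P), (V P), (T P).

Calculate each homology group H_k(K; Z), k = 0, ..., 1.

H_0 ≅ Z,  H_1 ≅ Z^3.

We work with the vertex ordering P < Q < R < S < T < U < V. The simplices of K, each written with vertices in increasing order, are:

  0-simplices (7): P, Q, R, S, T, U, V
  1-simplices (9): PQ, PR, PS, PT, PU, PV, QR, SU, TV

so the chain groups are C_0 ≅ Z^7, C_1 ≅ Z^9.

∂_1: C_1 → C_0 sends each edge [p,q] (with p < q) to q − p.
This gives a 7×9 integer matrix of rank 6; reducing to Smith normal form yields diagonal entries (1,1,1,1,1,1).

From H_k ≅ ker(∂_k) / im(∂_{k+1}) we obtain:

  H_0: rank C_0 − rank ∂_1 = 7 − 6 = 1, and the invariant factors of ∂_1 are all 1, so H_0 = Z.
  H_1: rank ker ∂_1 − rank ∂_2 = (9 − 6) − 0 = 3, and there is no ∂_2, so H_1 = Z^3.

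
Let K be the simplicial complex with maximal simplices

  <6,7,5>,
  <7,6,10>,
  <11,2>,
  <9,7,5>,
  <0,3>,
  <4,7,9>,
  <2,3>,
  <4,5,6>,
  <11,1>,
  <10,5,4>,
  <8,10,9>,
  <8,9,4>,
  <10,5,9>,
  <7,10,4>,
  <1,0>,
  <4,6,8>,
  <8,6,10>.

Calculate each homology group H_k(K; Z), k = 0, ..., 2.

Fix the vertex order 0 < 1 < 2 < 3 < 4 < 5 < 6 < 7 < 8 < 9 < 10 < 11 and write every simplex with vertices in increasing order. Then dim K = 2 and the simplices of K are:

  0-simplices (12): [0], [1], [2], [3], [4], [5], [6], [7], [8], [9], [10], [11]
  1-simplices (23): (23 of them)
  2-simplices (12): [4,5,6], [4,5,10], [4,6,8], [4,7,9], [4,7,10], [4,8,9], [5,6,7], [5,7,9], [5,9,10], [6,7,10], [6,8,10], [8,9,10]

so the chain groups are C_0 ≅ Z^12, C_1 ≅ Z^23, C_2 ≅ Z^12.

The boundary map ∂_1: C_1 → C_0 maps an edge to its endpoints' difference, ∂[p,q] = q − p.
As a 12×23 matrix over Z this has rank 10, with invariant factors (1,1,1,1,1,1,1,1,1,1).

The boundary map ∂_2: C_2 → C_1 sends each 2-simplex [p,q,r] to [q,r] − [p,r] + [p,q]. For instance
  ∂[5,9,10] = [9,10] − [5,10] + [5,9],
  ∂[4,7,9] = [7,9] − [4,9] + [4,7].
This gives a 23×12 integer matrix of rank 12; reducing to Smith normal form yields diagonal entries (1,1,1,1,1,1,1,1,1,1,1,2).

Reading off H_k = ker ∂_k / im ∂_{k+1}:

  H_0: rank C_0 − rank ∂_1 = 12 − 10 = 2, and the invariant factors of ∂_1 are all 1, so H_0 = Z^2.
  H_1: rank ker ∂_1 − rank ∂_2 = (23 − 10) − 12 = 1, and ∂_2 has invariant factor 2 > 1, so H_1 = Z ⊕ Z/2.
  H_2: rank ker ∂_2 − rank ∂_3 = (12 − 12) − 0 = 0, and there is no ∂_3, so H_2 = 0.

(K is a triangulation of the disjoint union of the circle S^1 and the real projective plane RP^2.)

H_0 = Z^2,  H_1 = Z ⊕ Z/2,  H_2 = 0.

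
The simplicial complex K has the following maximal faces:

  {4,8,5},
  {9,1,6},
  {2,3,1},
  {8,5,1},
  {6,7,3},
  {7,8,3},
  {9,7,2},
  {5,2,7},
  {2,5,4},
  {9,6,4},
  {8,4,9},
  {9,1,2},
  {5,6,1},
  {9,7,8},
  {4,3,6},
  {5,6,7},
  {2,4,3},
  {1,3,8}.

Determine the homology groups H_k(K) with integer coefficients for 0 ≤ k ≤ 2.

K has 9 vertices, 27 edges, 18 triangles.
rank ∂_0 = 0, rank ∂_1 = 8 ⇒ b_0 = 9 − 0 − 8 = 1; all invariant factors of ∂_1 are 1 so no torsion. So H_0 = Z.
rank ∂_1 = 8, rank ∂_2 = 17 ⇒ b_1 = 27 − 8 − 17 = 2; all invariant factors of ∂_2 are 1 so no torsion. So H_1 = Z^2.
rank ∂_2 = 17, rank ∂_3 = 0 ⇒ b_2 = 18 − 17 − 0 = 1. So H_2 = Z.

H_0 ≅ Z,  H_1 ≅ Z^2,  H_2 ≅ Z.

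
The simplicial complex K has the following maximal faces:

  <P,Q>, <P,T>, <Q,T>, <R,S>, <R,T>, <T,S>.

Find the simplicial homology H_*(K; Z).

We work with the vertex ordering P < Q < R < S < T. The simplices of K, each written with vertices in increasing order, are:

  0-simplices (5): P, Q, R, S, T
  1-simplices (6): PQ, PT, QT, RS, RT, ST

so the chain groups are C_0 ≅ Z^5, C_1 ≅ Z^6.

Boundary ∂_1: C_1 → C_0 is given by ∂[p,q] = [q] − [p].
The 5×6 boundary matrix has rank 4 and Smith normal form diag(1,1,1,1).

Computing H_k = (kernel of ∂_k) / (image of ∂_{k+1}):

  H_0: rank C_0 − rank ∂_1 = 5 − 4 = 1, and the invariant factors of ∂_1 are all 1, so H_0 ≅ Z.
  H_1: rank ker ∂_1 − rank ∂_2 = (6 − 4) − 0 = 2, and there is no ∂_2, so H_1 ≅ Z^2.

As a check, the Euler characteristic is 5 − 6 = -1, which agrees with 1 − 2 = -1.

H_0 ≅ Z,  H_1 ≅ Z^2.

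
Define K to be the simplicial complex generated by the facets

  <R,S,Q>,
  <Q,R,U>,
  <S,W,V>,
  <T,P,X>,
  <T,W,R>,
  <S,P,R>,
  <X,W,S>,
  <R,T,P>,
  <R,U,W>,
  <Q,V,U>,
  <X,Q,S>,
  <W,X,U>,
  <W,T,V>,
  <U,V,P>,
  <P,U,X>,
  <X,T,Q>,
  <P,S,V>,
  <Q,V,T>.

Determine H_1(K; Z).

Fix the vertex order P < Q < R < S < T < U < V < W < X and write every simplex with vertices in increasing order. Then dim K = 2 and the simplices of K are:

  0-simplices (9): P, Q, R, S, T, U, V, W, X
  1-simplices (27): PR, PS, PT, PU, PV, PX, QR, QS, QT, QU, QV, QX, RS, RT, RU, RW, SV, SW, SX, TV, TW, TX, UV, UW, UX, VW, WX
  2-simplices (18): PRS, PRT, PSV, PTX, PUV, PUX, QRS, QRU, QSX, QTV, QTX, QUV, RTW, RUW, SVW, SWX, TVW, UWX

giving chain groups C_0 ≅ Z^9, C_1 ≅ Z^27, C_2 ≅ Z^18.

The boundary map ∂_1: C_1 → C_0 is given by ∂[p,q] = [q] − [p].
This gives a 9×27 integer matrix of rank 8; reducing to Smith normal form yields diagonal entries (1,1,1,1,1,1,1,1).

∂_2: C_2 → C_1 sends each 2-simplex [p,q,r] to [q,r] − [p,r] + [p,q]. For instance
  ∂RUW = UW − RW + RU,
  ∂RTW = TW − RW + RT.
This gives a 27×18 integer matrix of rank 17; reducing to Smith normal form yields diagonal entries (1,1,1,1,1,1,1,1,1,1,1,1,1,1,1,1,1).

Computing H_k = (kernel of ∂_k) / (image of ∂_{k+1}):

  H_1: rank ker ∂_1 − rank ∂_2 = (27 − 8) − 17 = 2, and the invariant factors of ∂_2 are all 1, so H_1 = Z^2.

H_1 ≅ Z^2.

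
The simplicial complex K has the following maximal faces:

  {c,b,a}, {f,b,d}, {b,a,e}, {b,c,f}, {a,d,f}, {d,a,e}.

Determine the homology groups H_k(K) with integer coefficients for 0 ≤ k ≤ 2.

H_0 = Z,  H_1 = Z,  H_2 = 0.

Order the vertices as a < b < c < d < e < f. Listing each simplex with vertices in this order, K has dimension 2 with simplices:

  0-simplices (6): a, b, c, d, e, f
  1-simplices (12): ab, ac, ad, ae, af, bc, bd, be, bf, cf, de, df
  2-simplices (6): abc, abe, ade, adf, bcf, bdf

Hence C_0 ≅ Z^6, C_1 ≅ Z^12, C_2 ≅ Z^6.

∂_1: C_1 → C_0 sends each edge [p,q] (with p < q) to q − p.
The 6×12 boundary matrix has rank 5 and Smith normal form diag(1,1,1,1,1).

Boundary ∂_2: C_2 → C_1 sends each 2-simplex [p,q,r] to [q,r] − [p,r] + [p,q]. For instance
  ∂abc = bc − ac + ab,
  ∂abe = be − ae + ab.
The resulting 12×6 matrix has rank 6, and its Smith normal form has invariant factors (1,1,1,1,1,1).

Computing H_k = (kernel of ∂_k) / (image of ∂_{k+1}):

  H_0: rank C_0 − rank ∂_1 = 6 − 5 = 1, and the invariant factors of ∂_1 are all 1, so H_0 ≅ Z.
  H_1: rank ker ∂_1 − rank ∂_2 = (12 − 5) − 6 = 1, and the invariant factors of ∂_2 are all 1, so H_1 ≅ Z.
  H_2: rank ker ∂_2 − rank ∂_3 = (6 − 6) − 0 = 0, and there is no ∂_3, so H_2 ≅ 0.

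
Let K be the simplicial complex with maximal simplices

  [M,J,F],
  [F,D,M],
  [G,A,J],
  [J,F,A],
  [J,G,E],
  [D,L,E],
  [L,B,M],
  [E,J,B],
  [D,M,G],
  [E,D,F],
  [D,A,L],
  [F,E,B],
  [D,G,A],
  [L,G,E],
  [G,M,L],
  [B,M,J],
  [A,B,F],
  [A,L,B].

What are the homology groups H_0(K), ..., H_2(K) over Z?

H_0 = Z,  H_1 = Z ⊕ Z/2Z,  H_2 = 0.

Fix the vertex order A < B < D < E < F < G < J < L < M and write every simplex with vertices in increasing order. Then dim K = 2 and the simplices of K are:

  0-simplices (9): A, B, D, E, F, G, J, L, M
  1-simplices (27): AB, AD, AF, AG, AJ, AL, BE, BF, BJ, BL, BM, DE, DF, DG, DL, DM, EF, EG, EJ, EL, FJ, FM, GJ, GL, GM, JM, LM
  2-simplices (18): ABF, ABL, ADG, ADL, AFJ, AGJ, BEF, BEJ, BJM, BLM, DEF, DEL, DFM, DGM, EGJ, EGL, FJM, GLM

so the chain groups are C_0 ≅ Z^9, C_1 ≅ Z^27, C_2 ≅ Z^18.

∂_1: C_1 → C_0 maps an edge to its endpoints' difference, ∂[p,q] = q − p.
This gives a 9×27 integer matrix of rank 8; reducing to Smith normal form yields diagonal entries (1,1,1,1,1,1,1,1).

∂_2: C_2 → C_1 acts by ∂[p,q,r] = [q,r] − [p,r] + [p,q]. For instance
  ∂ABF = BF − AF + AB,
  ∂DFM = FM − DM + DF.
As a 27×18 matrix over Z this has rank 18, with invariant factors (1,1,1,1,1,1,1,1,1,1,1,1,1,1,1,1,1,2).

Now H_k = ker ∂_k / im ∂_{k+1}, so:

  H_0: rank C_0 − rank ∂_1 = 9 − 8 = 1, and the invariant factors of ∂_1 are all 1, so H_0 ≅ Z.
  H_1: rank ker ∂_1 − rank ∂_2 = (27 − 8) − 18 = 1, and ∂_2 has invariant factor 2 > 1, so H_1 ≅ Z ⊕ Z/2Z.
  H_2: rank ker ∂_2 − rank ∂_3 = (18 − 18) − 0 = 0, and there is no ∂_3, so H_2 ≅ 0.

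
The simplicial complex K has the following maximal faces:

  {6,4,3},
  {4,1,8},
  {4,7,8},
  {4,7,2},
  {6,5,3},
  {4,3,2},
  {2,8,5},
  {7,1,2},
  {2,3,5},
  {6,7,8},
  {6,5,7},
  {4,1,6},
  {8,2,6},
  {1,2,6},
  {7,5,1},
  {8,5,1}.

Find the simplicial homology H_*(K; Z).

H_0 ≅ Z,  H_1 ≅ Z^2,  H_2 ≅ Z.

We work with the vertex ordering 1 < 2 < 3 < 4 < 5 < 6 < 7 < 8. The simplices of K, each written with vertices in increasing order, are:

  0-simplices (8): [1], [2], [3], [4], [5], [6], [7], [8]
  1-simplices (24): (24 of them)
  2-simplices (16): [1,2,6], [1,2,7], [1,4,6], [1,4,8], [1,5,7], [1,5,8], [2,3,4], [2,3,5], [2,4,7], [2,5,8], [2,6,8], [3,4,6], [3,5,6], [4,7,8], [5,6,7], [6,7,8]

Hence C_0 ≅ Z^8, C_1 ≅ Z^24, C_2 ≅ Z^16.

Boundary ∂_1: C_1 → C_0 is given by ∂[p,q] = [q] − [p].
The 8×24 boundary matrix has rank 7 and Smith normal form diag(1,1,1,1,1,1,1).

∂_2: C_2 → C_1 maps a triangle to the signed sum of its edges. For instance
  ∂[1,4,6] = [4,6] − [1,6] + [1,4],
  ∂[1,2,7] = [2,7] − [1,7] + [1,2].
The 24×16 boundary matrix has rank 15 and Smith normal form diag(1,1,1,1,1,1,1,1,1,1,1,1,1,1,1).

From H_k ≅ ker(∂_k) / im(∂_{k+1}) we obtain:

  H_0: rank C_0 − rank ∂_1 = 8 − 7 = 1, and the invariant factors of ∂_1 are all 1, so H_0 ≅ Z.
  H_1: rank ker ∂_1 − rank ∂_2 = (24 − 7) − 15 = 2, and the invariant factors of ∂_2 are all 1, so H_1 ≅ Z^2.
  H_2: rank ker ∂_2 − rank ∂_3 = (16 − 15) − 0 = 1, and there is no ∂_3, so H_2 ≅ Z.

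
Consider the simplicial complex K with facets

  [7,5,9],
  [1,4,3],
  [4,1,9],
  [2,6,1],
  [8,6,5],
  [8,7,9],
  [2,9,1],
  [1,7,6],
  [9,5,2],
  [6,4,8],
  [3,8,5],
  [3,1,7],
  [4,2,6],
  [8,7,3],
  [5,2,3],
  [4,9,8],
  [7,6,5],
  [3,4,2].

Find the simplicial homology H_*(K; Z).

H_0 = Z,  H_1 = Z ⊕ Z/2,  H_2 = 0.

Order the vertices as 1 < 2 < 3 < 4 < 5 < 6 < 7 < 8 < 9. Listing each simplex with vertices in this order, K has dimension 2 with simplices:

  0-simplices (9): [1], [2], [3], [4], [5], [6], [7], [8], [9]
  1-simplices (27): (27 of them)
  2-simplices (18): [1,2,6], [1,2,9], [1,3,4], [1,3,7], [1,4,9], [1,6,7], [2,3,4], [2,3,5], [2,4,6], [2,5,9], [3,5,8], [3,7,8], [4,6,8], [4,8,9], [5,6,7], [5,6,8], [5,7,9], [7,8,9]

so the chain groups are C_0 ≅ Z^9, C_1 ≅ Z^27, C_2 ≅ Z^18.

The boundary map ∂_1: C_1 → C_0 is given by ∂[p,q] = [q] − [p]. For instance
  ∂[7,9] = [9] − [7].
As a 9×27 matrix over Z this has rank 8, with invariant factors (1,1,1,1,1,1,1,1).

Boundary ∂_2: C_2 → C_1 maps a triangle to the signed sum of its edges. For instance
  ∂[1,3,4] = [3,4] − [1,4] + [1,3],
  ∂[2,4,6] = [4,6] − [2,6] + [2,4].
The 27×18 boundary matrix has rank 18 and Smith normal form diag(1,1,1,1,1,1,1,1,1,1,1,1,1,1,1,1,1,2).

Computing H_k = (kernel of ∂_k) / (image of ∂_{k+1}):

  H_0: rank C_0 − rank ∂_1 = 9 − 8 = 1, and the invariant factors of ∂_1 are all 1, so H_0 ≅ Z.
  H_1: rank ker ∂_1 − rank ∂_2 = (27 − 8) − 18 = 1, and ∂_2 has invariant factor 2 > 1, so H_1 ≅ Z ⊕ Z/2.
  H_2: rank ker ∂_2 − rank ∂_3 = (18 − 18) − 0 = 0, and there is no ∂_3, so H_2 ≅ 0.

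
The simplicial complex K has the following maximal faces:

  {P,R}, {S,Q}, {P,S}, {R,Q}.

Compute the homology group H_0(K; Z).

K has 4 vertices, 4 edges.
rank ∂_0 = 0, rank ∂_1 = 3 ⇒ b_0 = 4 − 0 − 3 = 1; all invariant factors of ∂_1 are 1 so no torsion. So H_0 ≅ Z.

H_0 = Z.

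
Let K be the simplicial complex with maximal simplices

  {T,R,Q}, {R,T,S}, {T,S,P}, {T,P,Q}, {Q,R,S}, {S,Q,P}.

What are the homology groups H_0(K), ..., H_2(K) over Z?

Order the vertices as P < Q < R < S < T. Listing each simplex with vertices in this order, K has dimension 2 with simplices:

  0-simplices (5): P, Q, R, S, T
  1-simplices (9): PQ, PS, PT, QR, QS, QT, RS, RT, ST
  2-simplices (6): PQS, PQT, PST, QRS, QRT, RST

Hence C_0 ≅ Z^5, C_1 ≅ Z^9, C_2 ≅ Z^6.

Boundary ∂_1: C_1 → C_0 is given by ∂[p,q] = [q] − [p]. For instance
  ∂RT = T − R.
This gives a 5×9 integer matrix of rank 4; reducing to Smith normal form yields diagonal entries (1,1,1,1).

∂_2: C_2 → C_1 maps a triangle to the signed sum of its edges. For instance
  ∂PST = ST − PT + PS,
  ∂RST = ST − RT + RS.
As a 9×6 matrix over Z this has rank 5, with invariant factors (1,1,1,1,1).

Computing H_k = (kernel of ∂_k) / (image of ∂_{k+1}):

  H_0: rank C_0 − rank ∂_1 = 5 − 4 = 1, and the invariant factors of ∂_1 are all 1, so H_0 = Z.
  H_1: rank ker ∂_1 − rank ∂_2 = (9 − 4) − 5 = 0, and the invariant factors of ∂_2 are all 1, so H_1 = 0.
  H_2: rank ker ∂_2 − rank ∂_3 = (6 − 5) − 0 = 1, and there is no ∂_3, so H_2 = Z.

(K is a triangulation of the 2-sphere S^2.)

H_0 = Z,  H_1 = 0,  H_2 = Z.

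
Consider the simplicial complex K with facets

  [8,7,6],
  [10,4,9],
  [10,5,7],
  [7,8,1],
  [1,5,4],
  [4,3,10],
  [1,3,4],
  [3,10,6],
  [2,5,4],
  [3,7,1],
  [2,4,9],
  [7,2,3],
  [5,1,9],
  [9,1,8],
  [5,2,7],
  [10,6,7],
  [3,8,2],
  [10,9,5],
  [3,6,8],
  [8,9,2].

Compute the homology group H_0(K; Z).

H_0 ≅ Z.

Order the vertices as 1 < 2 < 3 < 4 < 5 < 6 < 7 < 8 < 9 < 10. Listing each simplex with vertices in this order, K has dimension 2 with simplices:

  0-simplices (10): [1], [2], [3], [4], [5], [6], [7], [8], [9], [10]
  1-simplices (30): (30 of them)
  2-simplices (20): (20 of them)

Hence C_0 ≅ Z^10, C_1 ≅ Z^30, C_2 ≅ Z^20.

∂_1: C_1 → C_0 is given by ∂[p,q] = [q] − [p]. For instance
  ∂[4,10] = [10] − [4].
The 10×30 boundary matrix has rank 9 and Smith normal form diag(1,1,1,1,1,1,1,1,1).

Boundary ∂_2: C_2 → C_1 sends each 2-simplex [p,q,r] to [q,r] − [p,r] + [p,q]. For instance
  ∂[6,7,10] = [7,10] − [6,10] + [6,7],
  ∂[2,4,5] = [4,5] − [2,5] + [2,4].
As a 30×20 matrix over Z this has rank 20, with invariant factors (1,1,1,1,1,1,1,1,1,1,1,1,1,1,1,1,1,1,1,2).

From H_k ≅ ker(∂_k) / im(∂_{k+1}) we obtain:

  H_0: rank C_0 − rank ∂_1 = 10 − 9 = 1, and the invariant factors of ∂_1 are all 1, so H_0 = Z.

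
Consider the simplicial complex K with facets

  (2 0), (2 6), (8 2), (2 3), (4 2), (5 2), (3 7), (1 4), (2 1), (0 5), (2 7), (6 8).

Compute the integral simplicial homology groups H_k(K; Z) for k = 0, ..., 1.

H_0 = Z,  H_1 = Z^4.

We work with the vertex ordering 0 < 1 < 2 < 3 < 4 < 5 < 6 < 7 < 8. The simplices of K, each written with vertices in increasing order, are:

  0-simplices (9): [0], [1], [2], [3], [4], [5], [6], [7], [8]
  1-simplices (12): [0,2], [0,5], [1,2], [1,4], [2,3], [2,4], [2,5], [2,6], [2,7], [2,8], [3,7], [6,8]

giving chain groups C_0 ≅ Z^9, C_1 ≅ Z^12.

Boundary ∂_1: C_1 → C_0 sends each edge [p,q] (with p < q) to q − p. For instance
  ∂[2,5] = [5] − [2].
This gives a 9×12 integer matrix of rank 8; reducing to Smith normal form yields diagonal entries (1,1,1,1,1,1,1,1).

Computing H_k = (kernel of ∂_k) / (image of ∂_{k+1}):

  H_0: rank C_0 − rank ∂_1 = 9 − 8 = 1, and the invariant factors of ∂_1 are all 1, so H_0 ≅ Z.
  H_1: rank ker ∂_1 − rank ∂_2 = (12 − 8) − 0 = 4, and there is no ∂_2, so H_1 ≅ Z^4.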